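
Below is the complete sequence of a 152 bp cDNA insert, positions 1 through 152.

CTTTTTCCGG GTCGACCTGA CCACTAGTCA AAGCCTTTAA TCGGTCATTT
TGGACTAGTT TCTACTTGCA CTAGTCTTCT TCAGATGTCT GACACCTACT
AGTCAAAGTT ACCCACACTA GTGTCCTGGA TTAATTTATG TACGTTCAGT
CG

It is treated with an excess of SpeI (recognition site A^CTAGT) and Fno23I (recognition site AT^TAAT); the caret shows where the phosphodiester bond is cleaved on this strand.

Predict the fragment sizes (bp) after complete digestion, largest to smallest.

31, 28, 23, 21, 19, 16, 14 bp

SpeI sites (ACTAGT) start at positions 23, 54, 70, 98, 117.
SpeI cuts after the first base of each site, so after positions 23, 54, 70, 98, 117.
The Fno23I site (ATTAAT) starts at position 130.
Fno23I cuts after base 2 of each site, so after position 131.
Combined cut positions: 23, 54, 70, 98, 117, 131.
Linear molecule, 6 cuts → 7 fragments:
  1–23 → 23 bp
  24–54 → 31 bp
  55–70 → 16 bp
  71–98 → 28 bp
  99–117 → 19 bp
  118–131 → 14 bp
  132–152 → 21 bp
Sorted largest to smallest: 31, 28, 23, 21, 19, 16, 14 bp.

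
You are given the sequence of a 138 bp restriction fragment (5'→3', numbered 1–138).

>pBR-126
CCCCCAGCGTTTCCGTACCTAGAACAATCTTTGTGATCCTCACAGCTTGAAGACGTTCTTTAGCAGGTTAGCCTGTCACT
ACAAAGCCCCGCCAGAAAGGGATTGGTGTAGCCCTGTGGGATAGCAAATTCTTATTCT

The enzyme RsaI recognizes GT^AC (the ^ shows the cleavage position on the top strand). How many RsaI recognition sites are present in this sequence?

1

GTAC occurs starting at position 15.
RsaI cuts at 1 site.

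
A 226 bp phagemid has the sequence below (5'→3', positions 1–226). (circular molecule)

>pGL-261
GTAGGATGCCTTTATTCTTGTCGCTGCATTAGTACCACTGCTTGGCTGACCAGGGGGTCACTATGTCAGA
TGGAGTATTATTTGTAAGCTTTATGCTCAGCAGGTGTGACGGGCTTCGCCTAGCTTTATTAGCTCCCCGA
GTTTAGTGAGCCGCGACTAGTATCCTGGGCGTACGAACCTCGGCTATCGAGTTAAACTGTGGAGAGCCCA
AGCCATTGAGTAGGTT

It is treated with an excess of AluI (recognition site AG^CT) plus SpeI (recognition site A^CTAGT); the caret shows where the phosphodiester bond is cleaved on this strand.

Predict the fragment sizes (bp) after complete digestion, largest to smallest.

158, 35, 24, 9 bp

AluI sites (AGCT) start at positions 87, 122, 131.
AluI cuts after base 2 of each site, so after positions 88, 123, 132.
The SpeI site (ACTAGT) starts at position 156.
SpeI cuts after the first base of each site, so after position 156.
Combined cut positions: 88, 123, 132, 156.
Circular molecule, 4 cuts → 4 fragments:
  89–123 → 35 bp
  124–132 → 9 bp
  133–156 → 24 bp
  157–226 then 1–88 → 70 + 88 = 158 bp
Sorted largest to smallest: 158, 35, 24, 9 bp.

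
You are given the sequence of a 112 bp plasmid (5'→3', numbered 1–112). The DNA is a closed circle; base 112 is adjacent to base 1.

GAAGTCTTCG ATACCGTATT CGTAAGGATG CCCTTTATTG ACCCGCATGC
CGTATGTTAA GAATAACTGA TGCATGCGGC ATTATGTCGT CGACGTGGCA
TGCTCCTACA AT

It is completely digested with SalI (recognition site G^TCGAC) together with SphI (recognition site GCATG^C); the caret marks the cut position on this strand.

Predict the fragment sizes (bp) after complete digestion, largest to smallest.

The SalI site (GTCGAC) starts at position 89.
SalI cuts after the first base of each site, so after position 89.
SphI sites (GCATGC) start at positions 45, 72, 98.
SphI cuts after base 5 of each site (before the last base), so after positions 49, 76, 102.
Combined cut positions: 49, 76, 89, 102.
Circular molecule, 4 cuts → 4 fragments:
  50–76 → 27 bp
  77–89 → 13 bp
  90–102 → 13 bp
  103–112 then 1–49 → 10 + 49 = 59 bp
Sorted largest to smallest: 59, 27, 13, 13 bp.

59, 27, 13, 13 bp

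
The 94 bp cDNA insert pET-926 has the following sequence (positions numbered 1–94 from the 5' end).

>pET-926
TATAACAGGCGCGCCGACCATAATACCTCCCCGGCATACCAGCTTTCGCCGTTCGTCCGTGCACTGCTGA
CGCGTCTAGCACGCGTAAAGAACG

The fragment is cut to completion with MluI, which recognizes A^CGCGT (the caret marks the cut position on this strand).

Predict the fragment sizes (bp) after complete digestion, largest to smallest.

70, 13, 11 bp

MluI sites (ACGCGT) start at positions 70, 81.
MluI cuts after the first base of each site, so after positions 70, 81.
Linear molecule, 2 cuts → 3 fragments:
  1–70 → 70 bp
  71–81 → 11 bp
  82–94 → 13 bp
Sorted largest to smallest: 70, 13, 11 bp.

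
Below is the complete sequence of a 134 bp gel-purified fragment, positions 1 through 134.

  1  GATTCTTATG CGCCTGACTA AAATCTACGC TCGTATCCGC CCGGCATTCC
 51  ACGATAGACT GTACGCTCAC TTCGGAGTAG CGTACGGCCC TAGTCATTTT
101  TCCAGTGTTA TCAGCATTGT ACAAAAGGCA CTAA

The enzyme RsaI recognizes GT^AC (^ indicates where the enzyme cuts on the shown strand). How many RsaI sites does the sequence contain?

GTAC occurs starting at positions 61, 82, 119.
RsaI cuts at 3 sites.

3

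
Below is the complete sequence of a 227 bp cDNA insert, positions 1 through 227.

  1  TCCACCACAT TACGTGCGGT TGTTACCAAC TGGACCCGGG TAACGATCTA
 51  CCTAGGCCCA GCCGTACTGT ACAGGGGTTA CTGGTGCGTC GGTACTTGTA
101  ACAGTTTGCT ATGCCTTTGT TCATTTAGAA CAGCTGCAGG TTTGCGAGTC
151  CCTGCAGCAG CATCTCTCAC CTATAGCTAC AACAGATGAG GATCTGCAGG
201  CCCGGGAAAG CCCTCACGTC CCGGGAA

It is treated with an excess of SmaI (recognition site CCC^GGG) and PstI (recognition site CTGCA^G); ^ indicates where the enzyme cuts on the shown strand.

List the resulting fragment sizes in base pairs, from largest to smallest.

101, 42, 37, 19, 18, 5, 5 bp

SmaI sites (CCCGGG) start at positions 35, 201, 220.
SmaI cuts after base 3 of each site, so after positions 37, 203, 222.
PstI sites (CTGCAG) start at positions 134, 152, 194.
PstI cuts after base 5 of each site (before the last base), so after positions 138, 156, 198.
Combined cut positions: 37, 138, 156, 198, 203, 222.
Linear molecule, 6 cuts → 7 fragments:
  1–37 → 37 bp
  38–138 → 101 bp
  139–156 → 18 bp
  157–198 → 42 bp
  199–203 → 5 bp
  204–222 → 19 bp
  223–227 → 5 bp
Sorted largest to smallest: 101, 42, 37, 19, 18, 5, 5 bp.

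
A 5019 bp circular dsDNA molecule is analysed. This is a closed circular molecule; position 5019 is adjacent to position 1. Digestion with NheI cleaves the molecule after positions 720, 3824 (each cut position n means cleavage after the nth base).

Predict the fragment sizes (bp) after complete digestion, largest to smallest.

Circular molecule, 2 cuts → 2 fragments:
  3824 − 720 = 3104 bp
  wrap: 5019 − 3824 + 720 = 1915 bp
Sorted largest to smallest: 3104, 1915 bp.

3104, 1915 bp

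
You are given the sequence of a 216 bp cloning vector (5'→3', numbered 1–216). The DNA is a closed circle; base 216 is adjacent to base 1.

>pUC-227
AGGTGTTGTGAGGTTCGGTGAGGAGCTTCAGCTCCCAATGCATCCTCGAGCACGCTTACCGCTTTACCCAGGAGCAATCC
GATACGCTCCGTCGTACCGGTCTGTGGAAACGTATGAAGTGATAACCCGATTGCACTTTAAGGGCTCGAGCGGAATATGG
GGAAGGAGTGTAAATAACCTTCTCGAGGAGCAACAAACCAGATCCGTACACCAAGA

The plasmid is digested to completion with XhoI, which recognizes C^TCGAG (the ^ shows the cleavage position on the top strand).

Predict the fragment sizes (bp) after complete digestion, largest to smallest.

XhoI sites (CTCGAG) start at positions 45, 145, 182.
XhoI cuts after the first base of each site, so after positions 45, 145, 182.
Circular molecule, 3 cuts → 3 fragments:
  46–145 → 100 bp
  146–182 → 37 bp
  183–216 then 1–45 → 34 + 45 = 79 bp
Sorted largest to smallest: 100, 79, 37 bp.

100, 79, 37 bp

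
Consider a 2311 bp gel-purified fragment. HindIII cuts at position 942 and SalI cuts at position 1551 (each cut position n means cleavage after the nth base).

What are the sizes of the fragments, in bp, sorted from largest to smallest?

Combined cut positions (sorted): 942, 1551.
Linear molecule, 2 cuts → 3 fragments:
  942 − 0 = 942 bp
  1551 − 942 = 609 bp
  2311 − 1551 = 760 bp
Sorted largest to smallest: 942, 760, 609 bp.

942, 760, 609 bp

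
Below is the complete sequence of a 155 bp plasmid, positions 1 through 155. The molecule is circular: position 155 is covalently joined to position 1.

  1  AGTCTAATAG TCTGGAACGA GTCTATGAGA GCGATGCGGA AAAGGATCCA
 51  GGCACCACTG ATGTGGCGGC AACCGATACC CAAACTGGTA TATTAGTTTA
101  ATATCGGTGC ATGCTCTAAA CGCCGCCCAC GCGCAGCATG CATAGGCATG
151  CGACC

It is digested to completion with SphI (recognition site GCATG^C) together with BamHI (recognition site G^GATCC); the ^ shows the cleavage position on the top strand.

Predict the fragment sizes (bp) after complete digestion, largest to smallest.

69, 49, 27, 10 bp

SphI sites (GCATGC) start at positions 109, 136, 146.
SphI cuts after base 5 of each site (before the last base), so after positions 113, 140, 150.
The BamHI site (GGATCC) starts at position 44.
BamHI cuts after the first base of each site, so after position 44.
Combined cut positions: 44, 113, 140, 150.
Circular molecule, 4 cuts → 4 fragments:
  45–113 → 69 bp
  114–140 → 27 bp
  141–150 → 10 bp
  151–155 then 1–44 → 5 + 44 = 49 bp
Sorted largest to smallest: 69, 49, 27, 10 bp.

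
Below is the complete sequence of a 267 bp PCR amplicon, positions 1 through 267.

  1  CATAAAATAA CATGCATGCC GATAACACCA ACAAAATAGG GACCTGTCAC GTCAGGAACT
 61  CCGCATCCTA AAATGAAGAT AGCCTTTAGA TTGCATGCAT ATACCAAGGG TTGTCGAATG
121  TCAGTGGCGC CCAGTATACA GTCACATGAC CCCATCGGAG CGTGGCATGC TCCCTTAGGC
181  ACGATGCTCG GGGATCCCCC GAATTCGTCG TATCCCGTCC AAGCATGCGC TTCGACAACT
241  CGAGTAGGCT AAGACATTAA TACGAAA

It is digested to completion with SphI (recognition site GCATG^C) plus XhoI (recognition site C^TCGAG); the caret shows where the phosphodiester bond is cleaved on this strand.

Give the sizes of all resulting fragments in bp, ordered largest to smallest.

79, 72, 58, 28, 18, 12 bp

SphI sites (GCATGC) start at positions 14, 93, 165, 223.
SphI cuts after base 5 of each site (before the last base), so after positions 18, 97, 169, 227.
The XhoI site (CTCGAG) starts at position 239.
XhoI cuts after the first base of each site, so after position 239.
Combined cut positions: 18, 97, 169, 227, 239.
Linear molecule, 5 cuts → 6 fragments:
  1–18 → 18 bp
  19–97 → 79 bp
  98–169 → 72 bp
  170–227 → 58 bp
  228–239 → 12 bp
  240–267 → 28 bp
Sorted largest to smallest: 79, 72, 58, 28, 18, 12 bp.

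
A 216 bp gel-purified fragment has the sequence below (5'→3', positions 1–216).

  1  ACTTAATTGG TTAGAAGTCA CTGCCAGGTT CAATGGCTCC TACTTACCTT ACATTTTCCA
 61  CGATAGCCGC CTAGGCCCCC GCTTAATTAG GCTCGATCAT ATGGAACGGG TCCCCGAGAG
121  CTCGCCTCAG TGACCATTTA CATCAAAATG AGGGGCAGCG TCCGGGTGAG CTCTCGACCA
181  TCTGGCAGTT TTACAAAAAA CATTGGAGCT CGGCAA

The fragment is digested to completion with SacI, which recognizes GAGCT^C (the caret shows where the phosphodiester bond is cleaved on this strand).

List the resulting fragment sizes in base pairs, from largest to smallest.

122, 50, 38, 6 bp

SacI sites (GAGCTC) start at positions 118, 168, 206.
SacI cuts after base 5 of each site (before the last base), so after positions 122, 172, 210.
Linear molecule, 3 cuts → 4 fragments:
  1–122 → 122 bp
  123–172 → 50 bp
  173–210 → 38 bp
  211–216 → 6 bp
Sorted largest to smallest: 122, 50, 38, 6 bp.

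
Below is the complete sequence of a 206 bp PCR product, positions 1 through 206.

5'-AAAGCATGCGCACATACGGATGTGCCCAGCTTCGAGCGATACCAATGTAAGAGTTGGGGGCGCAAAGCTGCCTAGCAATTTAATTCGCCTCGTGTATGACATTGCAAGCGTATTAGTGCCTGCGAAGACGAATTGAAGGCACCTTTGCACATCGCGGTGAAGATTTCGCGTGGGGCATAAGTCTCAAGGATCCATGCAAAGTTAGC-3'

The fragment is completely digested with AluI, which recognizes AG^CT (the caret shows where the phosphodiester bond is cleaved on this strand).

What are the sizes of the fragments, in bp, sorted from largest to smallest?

139, 38, 29 bp

AluI sites (AGCT) start at positions 28, 66.
AluI cuts after base 2 of each site, so after positions 29, 67.
Linear molecule, 2 cuts → 3 fragments:
  1–29 → 29 bp
  30–67 → 38 bp
  68–206 → 139 bp
Sorted largest to smallest: 139, 38, 29 bp.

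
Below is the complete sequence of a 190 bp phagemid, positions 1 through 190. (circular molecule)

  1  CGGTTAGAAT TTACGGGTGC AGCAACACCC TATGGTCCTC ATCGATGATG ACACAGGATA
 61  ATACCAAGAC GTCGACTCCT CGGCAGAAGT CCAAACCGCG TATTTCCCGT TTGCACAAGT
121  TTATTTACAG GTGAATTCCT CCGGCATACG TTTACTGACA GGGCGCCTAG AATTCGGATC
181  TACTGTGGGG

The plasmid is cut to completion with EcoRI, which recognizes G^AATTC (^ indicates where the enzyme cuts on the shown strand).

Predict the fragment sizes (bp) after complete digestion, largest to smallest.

EcoRI sites (GAATTC) start at positions 133, 170.
EcoRI cuts after the first base of each site, so after positions 133, 170.
Circular molecule, 2 cuts → 2 fragments:
  134–170 → 37 bp
  171–190 then 1–133 → 20 + 133 = 153 bp
Sorted largest to smallest: 153, 37 bp.

153, 37 bp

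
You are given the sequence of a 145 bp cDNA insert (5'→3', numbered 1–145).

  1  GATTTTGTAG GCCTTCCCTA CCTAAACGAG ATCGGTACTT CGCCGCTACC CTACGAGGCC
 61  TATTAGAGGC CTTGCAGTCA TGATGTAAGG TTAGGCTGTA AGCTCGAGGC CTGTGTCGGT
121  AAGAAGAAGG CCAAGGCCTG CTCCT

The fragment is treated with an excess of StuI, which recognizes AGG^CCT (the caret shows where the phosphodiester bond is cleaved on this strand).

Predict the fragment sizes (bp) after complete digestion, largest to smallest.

47, 40, 27, 11, 11, 9 bp

StuI sites (AGGCCT) start at positions 9, 56, 67, 107, 134.
StuI cuts after base 3 of each site, so after positions 11, 58, 69, 109, 136.
Linear molecule, 5 cuts → 6 fragments:
  1–11 → 11 bp
  12–58 → 47 bp
  59–69 → 11 bp
  70–109 → 40 bp
  110–136 → 27 bp
  137–145 → 9 bp
Sorted largest to smallest: 47, 40, 27, 11, 11, 9 bp.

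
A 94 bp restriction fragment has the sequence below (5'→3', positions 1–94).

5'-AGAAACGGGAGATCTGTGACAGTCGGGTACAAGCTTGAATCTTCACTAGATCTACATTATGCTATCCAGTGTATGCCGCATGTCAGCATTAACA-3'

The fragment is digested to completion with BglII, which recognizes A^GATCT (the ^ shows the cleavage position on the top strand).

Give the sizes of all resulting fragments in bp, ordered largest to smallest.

46, 38, 10 bp

BglII sites (AGATCT) start at positions 10, 48.
BglII cuts after the first base of each site, so after positions 10, 48.
Linear molecule, 2 cuts → 3 fragments:
  1–10 → 10 bp
  11–48 → 38 bp
  49–94 → 46 bp
Sorted largest to smallest: 46, 38, 10 bp.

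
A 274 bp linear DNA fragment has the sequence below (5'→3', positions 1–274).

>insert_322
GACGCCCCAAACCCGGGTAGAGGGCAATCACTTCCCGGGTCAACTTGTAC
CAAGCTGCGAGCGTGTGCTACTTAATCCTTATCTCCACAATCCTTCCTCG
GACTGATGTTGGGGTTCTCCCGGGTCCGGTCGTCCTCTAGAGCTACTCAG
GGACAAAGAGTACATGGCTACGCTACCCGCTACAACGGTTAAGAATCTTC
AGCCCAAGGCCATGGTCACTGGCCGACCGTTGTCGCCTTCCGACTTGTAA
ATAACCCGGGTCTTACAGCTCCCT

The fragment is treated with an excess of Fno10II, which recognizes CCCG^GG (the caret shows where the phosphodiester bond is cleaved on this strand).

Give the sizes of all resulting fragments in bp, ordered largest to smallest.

Fno10II sites (CCCGGG) start at positions 12, 34, 119, 255.
Fno10II cuts after base 4 of each site, so after positions 15, 37, 122, 258.
Linear molecule, 4 cuts → 5 fragments:
  1–15 → 15 bp
  16–37 → 22 bp
  38–122 → 85 bp
  123–258 → 136 bp
  259–274 → 16 bp
Sorted largest to smallest: 136, 85, 22, 16, 15 bp.

136, 85, 22, 16, 15 bp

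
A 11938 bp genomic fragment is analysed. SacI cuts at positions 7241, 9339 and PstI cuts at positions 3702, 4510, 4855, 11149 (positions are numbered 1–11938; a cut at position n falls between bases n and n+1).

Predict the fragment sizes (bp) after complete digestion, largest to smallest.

3702, 2386, 2098, 1810, 808, 789, 345 bp

Combined cut positions (sorted): 3702, 4510, 4855, 7241, 9339, 11149.
Linear molecule, 6 cuts → 7 fragments:
  3702 − 0 = 3702 bp
  4510 − 3702 = 808 bp
  4855 − 4510 = 345 bp
  7241 − 4855 = 2386 bp
  9339 − 7241 = 2098 bp
  11149 − 9339 = 1810 bp
  11938 − 11149 = 789 bp
Sorted largest to smallest: 3702, 2386, 2098, 1810, 808, 789, 345 bp.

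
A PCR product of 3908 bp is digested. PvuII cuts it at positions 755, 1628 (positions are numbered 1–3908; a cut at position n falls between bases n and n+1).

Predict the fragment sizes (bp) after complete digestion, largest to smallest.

Linear molecule, 2 cuts → 3 fragments:
  755 − 0 = 755 bp
  1628 − 755 = 873 bp
  3908 − 1628 = 2280 bp
Sorted largest to smallest: 2280, 873, 755 bp.

2280, 873, 755 bp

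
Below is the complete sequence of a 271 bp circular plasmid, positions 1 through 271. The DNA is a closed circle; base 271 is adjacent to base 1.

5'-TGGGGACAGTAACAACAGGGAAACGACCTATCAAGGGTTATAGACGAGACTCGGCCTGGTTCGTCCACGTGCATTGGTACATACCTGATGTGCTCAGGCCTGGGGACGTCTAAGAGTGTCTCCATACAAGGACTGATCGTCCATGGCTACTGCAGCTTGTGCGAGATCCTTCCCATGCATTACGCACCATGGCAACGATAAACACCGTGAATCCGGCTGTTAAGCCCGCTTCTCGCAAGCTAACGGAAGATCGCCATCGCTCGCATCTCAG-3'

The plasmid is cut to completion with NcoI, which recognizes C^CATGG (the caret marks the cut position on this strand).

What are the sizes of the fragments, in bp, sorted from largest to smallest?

NcoI sites (CCATGG) start at positions 141, 187.
NcoI cuts after the first base of each site, so after positions 141, 187.
Circular molecule, 2 cuts → 2 fragments:
  142–187 → 46 bp
  188–271 then 1–141 → 84 + 141 = 225 bp
Sorted largest to smallest: 225, 46 bp.

225, 46 bp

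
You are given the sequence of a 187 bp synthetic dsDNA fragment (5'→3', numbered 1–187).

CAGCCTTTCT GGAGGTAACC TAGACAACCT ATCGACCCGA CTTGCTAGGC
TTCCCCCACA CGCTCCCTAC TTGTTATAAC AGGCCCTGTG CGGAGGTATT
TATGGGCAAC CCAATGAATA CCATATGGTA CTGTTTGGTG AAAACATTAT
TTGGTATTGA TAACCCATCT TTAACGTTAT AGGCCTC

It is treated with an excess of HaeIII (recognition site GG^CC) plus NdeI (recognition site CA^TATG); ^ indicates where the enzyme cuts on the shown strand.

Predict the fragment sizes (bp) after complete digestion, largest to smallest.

HaeIII sites (GGCC) start at positions 82, 182.
HaeIII cuts after base 2 of each site, so after positions 83, 183.
The NdeI site (CATATG) starts at position 122.
NdeI cuts after base 2 of each site, so after position 123.
Combined cut positions: 83, 123, 183.
Linear molecule, 3 cuts → 4 fragments:
  1–83 → 83 bp
  84–123 → 40 bp
  124–183 → 60 bp
  184–187 → 4 bp
Sorted largest to smallest: 83, 60, 40, 4 bp.

83, 60, 40, 4 bp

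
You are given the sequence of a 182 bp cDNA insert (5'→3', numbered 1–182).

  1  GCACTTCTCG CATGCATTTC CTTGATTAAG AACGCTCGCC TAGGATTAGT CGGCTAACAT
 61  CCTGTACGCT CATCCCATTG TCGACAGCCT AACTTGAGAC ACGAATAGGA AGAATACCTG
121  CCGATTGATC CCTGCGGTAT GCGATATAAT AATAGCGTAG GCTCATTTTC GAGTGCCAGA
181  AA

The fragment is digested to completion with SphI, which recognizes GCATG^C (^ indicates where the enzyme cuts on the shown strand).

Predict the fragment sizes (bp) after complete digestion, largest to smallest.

168, 14 bp

The SphI site (GCATGC) starts at position 10.
SphI cuts after base 5 of each site (before the last base), so after position 14.
Linear molecule, 1 cut → 2 fragments:
  1–14 → 14 bp
  15–182 → 168 bp
Sorted largest to smallest: 168, 14 bp.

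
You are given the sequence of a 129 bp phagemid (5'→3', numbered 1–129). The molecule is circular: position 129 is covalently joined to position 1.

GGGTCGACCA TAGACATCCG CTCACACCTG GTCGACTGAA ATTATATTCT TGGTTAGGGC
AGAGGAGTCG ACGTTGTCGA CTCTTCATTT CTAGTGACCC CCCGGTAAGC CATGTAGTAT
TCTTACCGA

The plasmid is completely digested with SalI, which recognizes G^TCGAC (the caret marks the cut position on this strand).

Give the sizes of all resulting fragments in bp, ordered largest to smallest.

56, 36, 28, 9 bp

SalI sites (GTCGAC) start at positions 3, 31, 67, 76.
SalI cuts after the first base of each site, so after positions 3, 31, 67, 76.
Circular molecule, 4 cuts → 4 fragments:
  4–31 → 28 bp
  32–67 → 36 bp
  68–76 → 9 bp
  77–129 then 1–3 → 53 + 3 = 56 bp
Sorted largest to smallest: 56, 36, 28, 9 bp.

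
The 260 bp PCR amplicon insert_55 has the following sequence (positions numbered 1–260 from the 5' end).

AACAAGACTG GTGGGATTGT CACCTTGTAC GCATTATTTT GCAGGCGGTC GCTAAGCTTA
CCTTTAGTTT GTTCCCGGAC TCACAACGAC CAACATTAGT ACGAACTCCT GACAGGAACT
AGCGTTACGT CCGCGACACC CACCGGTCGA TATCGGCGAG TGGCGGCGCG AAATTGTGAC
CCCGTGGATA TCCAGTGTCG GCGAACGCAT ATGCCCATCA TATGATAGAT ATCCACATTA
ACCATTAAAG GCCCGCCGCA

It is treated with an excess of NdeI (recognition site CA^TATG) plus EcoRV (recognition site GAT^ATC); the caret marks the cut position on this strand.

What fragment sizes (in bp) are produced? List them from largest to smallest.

151, 38, 30, 20, 11, 10 bp

NdeI sites (CATATG) start at positions 208, 219.
NdeI cuts after base 2 of each site, so after positions 209, 220.
EcoRV sites (GATATC) start at positions 149, 187, 228.
EcoRV cuts after base 3 of each site, so after positions 151, 189, 230.
Combined cut positions: 151, 189, 209, 220, 230.
Linear molecule, 5 cuts → 6 fragments:
  1–151 → 151 bp
  152–189 → 38 bp
  190–209 → 20 bp
  210–220 → 11 bp
  221–230 → 10 bp
  231–260 → 30 bp
Sorted largest to smallest: 151, 38, 30, 20, 11, 10 bp.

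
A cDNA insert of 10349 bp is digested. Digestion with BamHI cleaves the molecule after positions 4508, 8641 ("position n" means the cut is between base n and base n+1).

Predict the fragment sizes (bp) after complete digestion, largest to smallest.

Linear molecule, 2 cuts → 3 fragments:
  4508 − 0 = 4508 bp
  8641 − 4508 = 4133 bp
  10349 − 8641 = 1708 bp
Sorted largest to smallest: 4508, 4133, 1708 bp.

4508, 4133, 1708 bp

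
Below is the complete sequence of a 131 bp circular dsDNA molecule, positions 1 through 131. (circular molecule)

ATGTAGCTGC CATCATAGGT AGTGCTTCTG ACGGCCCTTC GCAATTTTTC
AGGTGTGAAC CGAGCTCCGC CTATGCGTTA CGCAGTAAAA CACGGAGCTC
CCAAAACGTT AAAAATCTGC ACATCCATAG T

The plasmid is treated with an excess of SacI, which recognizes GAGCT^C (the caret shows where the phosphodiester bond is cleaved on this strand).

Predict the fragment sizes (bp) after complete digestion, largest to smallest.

SacI sites (GAGCTC) start at positions 62, 95.
SacI cuts after base 5 of each site (before the last base), so after positions 66, 99.
Circular molecule, 2 cuts → 2 fragments:
  67–99 → 33 bp
  100–131 then 1–66 → 32 + 66 = 98 bp
Sorted largest to smallest: 98, 33 bp.

98, 33 bp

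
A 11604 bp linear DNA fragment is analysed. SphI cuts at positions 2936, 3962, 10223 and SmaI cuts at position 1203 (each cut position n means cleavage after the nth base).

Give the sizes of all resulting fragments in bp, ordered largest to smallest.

Combined cut positions (sorted): 1203, 2936, 3962, 10223.
Linear molecule, 4 cuts → 5 fragments:
  1203 − 0 = 1203 bp
  2936 − 1203 = 1733 bp
  3962 − 2936 = 1026 bp
  10223 − 3962 = 6261 bp
  11604 − 10223 = 1381 bp
Sorted largest to smallest: 6261, 1733, 1381, 1203, 1026 bp.

6261, 1733, 1381, 1203, 1026 bp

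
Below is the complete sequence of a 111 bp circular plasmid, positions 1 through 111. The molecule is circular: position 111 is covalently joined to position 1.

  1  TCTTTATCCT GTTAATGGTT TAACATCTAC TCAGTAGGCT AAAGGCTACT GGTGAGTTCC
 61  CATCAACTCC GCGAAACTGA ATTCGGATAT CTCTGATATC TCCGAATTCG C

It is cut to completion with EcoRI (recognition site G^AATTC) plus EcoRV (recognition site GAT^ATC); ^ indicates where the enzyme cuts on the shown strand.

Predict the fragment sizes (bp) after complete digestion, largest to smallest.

86, 9, 9, 7 bp

EcoRI sites (GAATTC) start at positions 79, 104.
EcoRI cuts after the first base of each site, so after positions 79, 104.
EcoRV sites (GATATC) start at positions 86, 95.
EcoRV cuts after base 3 of each site, so after positions 88, 97.
Combined cut positions: 79, 88, 97, 104.
Circular molecule, 4 cuts → 4 fragments:
  80–88 → 9 bp
  89–97 → 9 bp
  98–104 → 7 bp
  105–111 then 1–79 → 7 + 79 = 86 bp
Sorted largest to smallest: 86, 9, 9, 7 bp.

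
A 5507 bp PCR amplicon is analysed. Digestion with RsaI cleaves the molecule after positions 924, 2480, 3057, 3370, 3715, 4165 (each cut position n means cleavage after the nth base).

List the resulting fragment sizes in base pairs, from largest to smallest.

Linear molecule, 6 cuts → 7 fragments:
  924 − 0 = 924 bp
  2480 − 924 = 1556 bp
  3057 − 2480 = 577 bp
  3370 − 3057 = 313 bp
  3715 − 3370 = 345 bp
  4165 − 3715 = 450 bp
  5507 − 4165 = 1342 bp
Sorted largest to smallest: 1556, 1342, 924, 577, 450, 345, 313 bp.

1556, 1342, 924, 577, 450, 345, 313 bp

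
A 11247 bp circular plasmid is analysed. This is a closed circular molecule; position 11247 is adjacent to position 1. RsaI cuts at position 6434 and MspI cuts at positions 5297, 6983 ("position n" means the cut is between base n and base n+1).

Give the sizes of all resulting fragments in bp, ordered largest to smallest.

Combined cut positions (sorted): 5297, 6434, 6983.
Circular molecule, 3 cuts → 3 fragments:
  6434 − 5297 = 1137 bp
  6983 − 6434 = 549 bp
  wrap: 11247 − 6983 + 5297 = 9561 bp
Sorted largest to smallest: 9561, 1137, 549 bp.

9561, 1137, 549 bp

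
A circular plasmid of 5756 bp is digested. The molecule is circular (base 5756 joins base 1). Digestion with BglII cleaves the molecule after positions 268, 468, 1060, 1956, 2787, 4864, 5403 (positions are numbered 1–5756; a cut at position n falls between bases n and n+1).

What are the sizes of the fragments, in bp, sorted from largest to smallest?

Circular molecule, 7 cuts → 7 fragments:
  468 − 268 = 200 bp
  1060 − 468 = 592 bp
  1956 − 1060 = 896 bp
  2787 − 1956 = 831 bp
  4864 − 2787 = 2077 bp
  5403 − 4864 = 539 bp
  wrap: 5756 − 5403 + 268 = 621 bp
Sorted largest to smallest: 2077, 896, 831, 621, 592, 539, 200 bp.

2077, 896, 831, 621, 592, 539, 200 bp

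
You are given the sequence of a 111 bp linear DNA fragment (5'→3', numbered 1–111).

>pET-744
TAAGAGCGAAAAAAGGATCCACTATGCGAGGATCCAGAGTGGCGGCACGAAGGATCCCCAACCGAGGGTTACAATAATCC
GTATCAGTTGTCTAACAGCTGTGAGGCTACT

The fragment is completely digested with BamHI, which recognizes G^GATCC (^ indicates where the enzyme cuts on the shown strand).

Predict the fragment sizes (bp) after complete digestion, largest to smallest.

BamHI sites (GGATCC) start at positions 15, 30, 52.
BamHI cuts after the first base of each site, so after positions 15, 30, 52.
Linear molecule, 3 cuts → 4 fragments:
  1–15 → 15 bp
  16–30 → 15 bp
  31–52 → 22 bp
  53–111 → 59 bp
Sorted largest to smallest: 59, 22, 15, 15 bp.

59, 22, 15, 15 bp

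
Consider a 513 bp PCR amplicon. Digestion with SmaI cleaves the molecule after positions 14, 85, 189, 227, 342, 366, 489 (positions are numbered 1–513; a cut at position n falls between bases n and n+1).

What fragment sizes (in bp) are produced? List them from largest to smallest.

Linear molecule, 7 cuts → 8 fragments:
  14 − 0 = 14 bp
  85 − 14 = 71 bp
  189 − 85 = 104 bp
  227 − 189 = 38 bp
  342 − 227 = 115 bp
  366 − 342 = 24 bp
  489 − 366 = 123 bp
  513 − 489 = 24 bp
Sorted largest to smallest: 123, 115, 104, 71, 38, 24, 24, 14 bp.

123, 115, 104, 71, 38, 24, 24, 14 bp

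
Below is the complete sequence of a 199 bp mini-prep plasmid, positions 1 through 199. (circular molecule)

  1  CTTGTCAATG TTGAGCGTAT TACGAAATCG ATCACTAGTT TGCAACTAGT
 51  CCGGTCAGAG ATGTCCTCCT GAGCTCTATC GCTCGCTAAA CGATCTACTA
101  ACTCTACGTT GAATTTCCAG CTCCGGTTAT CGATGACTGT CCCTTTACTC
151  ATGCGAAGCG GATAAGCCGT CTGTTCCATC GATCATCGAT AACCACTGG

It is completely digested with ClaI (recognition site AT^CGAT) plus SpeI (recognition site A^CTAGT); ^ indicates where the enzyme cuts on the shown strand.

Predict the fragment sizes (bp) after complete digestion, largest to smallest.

ClaI sites (ATCGAT) start at positions 27, 129, 178, 185.
ClaI cuts after base 2 of each site, so after positions 28, 130, 179, 186.
SpeI sites (ACTAGT) start at positions 34, 45.
SpeI cuts after the first base of each site, so after positions 34, 45.
Combined cut positions: 28, 34, 45, 130, 179, 186.
Circular molecule, 6 cuts → 6 fragments:
  29–34 → 6 bp
  35–45 → 11 bp
  46–130 → 85 bp
  131–179 → 49 bp
  180–186 → 7 bp
  187–199 then 1–28 → 13 + 28 = 41 bp
Sorted largest to smallest: 85, 49, 41, 11, 7, 6 bp.

85, 49, 41, 11, 7, 6 bp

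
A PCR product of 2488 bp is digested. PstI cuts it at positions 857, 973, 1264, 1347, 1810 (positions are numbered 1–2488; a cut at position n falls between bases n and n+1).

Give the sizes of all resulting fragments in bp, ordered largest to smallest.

857, 678, 463, 291, 116, 83 bp

Linear molecule, 5 cuts → 6 fragments:
  857 − 0 = 857 bp
  973 − 857 = 116 bp
  1264 − 973 = 291 bp
  1347 − 1264 = 83 bp
  1810 − 1347 = 463 bp
  2488 − 1810 = 678 bp
Sorted largest to smallest: 857, 678, 463, 291, 116, 83 bp.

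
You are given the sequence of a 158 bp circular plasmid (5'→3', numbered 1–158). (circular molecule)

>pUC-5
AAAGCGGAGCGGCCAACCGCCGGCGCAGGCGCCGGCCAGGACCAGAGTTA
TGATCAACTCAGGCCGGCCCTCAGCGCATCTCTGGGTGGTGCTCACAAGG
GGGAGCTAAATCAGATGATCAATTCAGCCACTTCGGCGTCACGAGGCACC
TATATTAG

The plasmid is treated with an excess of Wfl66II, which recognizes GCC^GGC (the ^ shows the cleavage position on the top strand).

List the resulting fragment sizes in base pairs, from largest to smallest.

Wfl66II sites (GCCGGC) start at positions 19, 31, 63.
Wfl66II cuts after base 3 of each site, so after positions 21, 33, 65.
Circular molecule, 3 cuts → 3 fragments:
  22–33 → 12 bp
  34–65 → 32 bp
  66–158 then 1–21 → 93 + 21 = 114 bp
Sorted largest to smallest: 114, 32, 12 bp.

114, 32, 12 bp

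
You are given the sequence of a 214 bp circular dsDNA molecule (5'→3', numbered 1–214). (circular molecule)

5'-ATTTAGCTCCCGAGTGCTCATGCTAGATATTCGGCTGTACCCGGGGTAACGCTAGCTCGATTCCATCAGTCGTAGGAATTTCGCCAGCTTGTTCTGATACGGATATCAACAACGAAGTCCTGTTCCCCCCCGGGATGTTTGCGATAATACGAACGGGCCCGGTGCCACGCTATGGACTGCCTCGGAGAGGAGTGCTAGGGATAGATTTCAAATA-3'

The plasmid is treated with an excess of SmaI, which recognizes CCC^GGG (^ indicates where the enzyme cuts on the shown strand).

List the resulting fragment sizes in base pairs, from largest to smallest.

SmaI sites (CCCGGG) start at positions 40, 129.
SmaI cuts after base 3 of each site, so after positions 42, 131.
Circular molecule, 2 cuts → 2 fragments:
  43–131 → 89 bp
  132–214 then 1–42 → 83 + 42 = 125 bp
Sorted largest to smallest: 125, 89 bp.

125, 89 bp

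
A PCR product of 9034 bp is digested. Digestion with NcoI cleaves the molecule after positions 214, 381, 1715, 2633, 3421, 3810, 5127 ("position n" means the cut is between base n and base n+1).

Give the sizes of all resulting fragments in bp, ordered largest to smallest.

3907, 1334, 1317, 918, 788, 389, 214, 167 bp

Linear molecule, 7 cuts → 8 fragments:
  214 − 0 = 214 bp
  381 − 214 = 167 bp
  1715 − 381 = 1334 bp
  2633 − 1715 = 918 bp
  3421 − 2633 = 788 bp
  3810 − 3421 = 389 bp
  5127 − 3810 = 1317 bp
  9034 − 5127 = 3907 bp
Sorted largest to smallest: 3907, 1334, 1317, 918, 788, 389, 214, 167 bp.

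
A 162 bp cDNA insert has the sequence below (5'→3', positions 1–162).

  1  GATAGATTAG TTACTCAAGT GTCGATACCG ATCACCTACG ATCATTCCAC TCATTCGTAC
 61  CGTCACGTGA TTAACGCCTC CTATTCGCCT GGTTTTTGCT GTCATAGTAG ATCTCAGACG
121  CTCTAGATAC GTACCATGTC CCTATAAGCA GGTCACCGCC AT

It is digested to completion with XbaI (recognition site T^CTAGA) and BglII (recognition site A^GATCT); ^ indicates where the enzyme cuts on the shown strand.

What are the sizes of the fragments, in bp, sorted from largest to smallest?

The XbaI site (TCTAGA) starts at position 122.
XbaI cuts after the first base of each site, so after position 122.
The BglII site (AGATCT) starts at position 109.
BglII cuts after the first base of each site, so after position 109.
Combined cut positions: 109, 122.
Linear molecule, 2 cuts → 3 fragments:
  1–109 → 109 bp
  110–122 → 13 bp
  123–162 → 40 bp
Sorted largest to smallest: 109, 40, 13 bp.

109, 40, 13 bp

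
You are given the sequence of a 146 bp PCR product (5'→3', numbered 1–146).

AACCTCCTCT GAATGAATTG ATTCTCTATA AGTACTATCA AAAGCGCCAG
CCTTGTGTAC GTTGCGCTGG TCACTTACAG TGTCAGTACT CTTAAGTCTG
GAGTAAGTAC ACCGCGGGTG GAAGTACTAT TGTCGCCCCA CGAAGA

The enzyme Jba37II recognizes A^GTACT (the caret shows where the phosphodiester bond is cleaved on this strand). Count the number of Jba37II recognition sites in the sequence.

3

AGTACT occurs starting at positions 31, 85, 123.
Jba37II cuts at 3 sites.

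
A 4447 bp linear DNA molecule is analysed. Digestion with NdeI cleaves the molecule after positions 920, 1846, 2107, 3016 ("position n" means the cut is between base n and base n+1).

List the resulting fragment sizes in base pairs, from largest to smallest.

1431, 926, 920, 909, 261 bp

Linear molecule, 4 cuts → 5 fragments:
  920 − 0 = 920 bp
  1846 − 920 = 926 bp
  2107 − 1846 = 261 bp
  3016 − 2107 = 909 bp
  4447 − 3016 = 1431 bp
Sorted largest to smallest: 1431, 926, 920, 909, 261 bp.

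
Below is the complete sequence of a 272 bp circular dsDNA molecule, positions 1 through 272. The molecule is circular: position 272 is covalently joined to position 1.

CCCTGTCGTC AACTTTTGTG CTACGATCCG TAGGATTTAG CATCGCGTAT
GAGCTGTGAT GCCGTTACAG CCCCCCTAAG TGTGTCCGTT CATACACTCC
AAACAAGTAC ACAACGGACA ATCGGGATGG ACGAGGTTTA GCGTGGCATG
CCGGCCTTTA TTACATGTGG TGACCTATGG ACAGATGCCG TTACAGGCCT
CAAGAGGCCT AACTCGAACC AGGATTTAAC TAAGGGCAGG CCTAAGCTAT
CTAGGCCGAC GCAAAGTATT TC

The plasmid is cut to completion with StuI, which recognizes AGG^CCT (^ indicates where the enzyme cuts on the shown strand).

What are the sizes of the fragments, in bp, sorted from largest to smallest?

StuI sites (AGGCCT) start at positions 195, 205, 238.
StuI cuts after base 3 of each site, so after positions 197, 207, 240.
Circular molecule, 3 cuts → 3 fragments:
  198–207 → 10 bp
  208–240 → 33 bp
  241–272 then 1–197 → 32 + 197 = 229 bp
Sorted largest to smallest: 229, 33, 10 bp.

229, 33, 10 bp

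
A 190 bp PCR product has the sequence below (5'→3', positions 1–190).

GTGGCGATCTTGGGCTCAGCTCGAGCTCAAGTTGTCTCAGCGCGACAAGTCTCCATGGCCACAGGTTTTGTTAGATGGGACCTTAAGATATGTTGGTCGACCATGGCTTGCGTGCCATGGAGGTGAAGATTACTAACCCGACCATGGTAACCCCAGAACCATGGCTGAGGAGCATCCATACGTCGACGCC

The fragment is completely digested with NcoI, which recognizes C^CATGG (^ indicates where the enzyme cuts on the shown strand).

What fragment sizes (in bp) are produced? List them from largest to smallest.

53, 48, 31, 27, 17, 14 bp

NcoI sites (CCATGG) start at positions 53, 101, 115, 142, 159.
NcoI cuts after the first base of each site, so after positions 53, 101, 115, 142, 159.
Linear molecule, 5 cuts → 6 fragments:
  1–53 → 53 bp
  54–101 → 48 bp
  102–115 → 14 bp
  116–142 → 27 bp
  143–159 → 17 bp
  160–190 → 31 bp
Sorted largest to smallest: 53, 48, 31, 27, 17, 14 bp.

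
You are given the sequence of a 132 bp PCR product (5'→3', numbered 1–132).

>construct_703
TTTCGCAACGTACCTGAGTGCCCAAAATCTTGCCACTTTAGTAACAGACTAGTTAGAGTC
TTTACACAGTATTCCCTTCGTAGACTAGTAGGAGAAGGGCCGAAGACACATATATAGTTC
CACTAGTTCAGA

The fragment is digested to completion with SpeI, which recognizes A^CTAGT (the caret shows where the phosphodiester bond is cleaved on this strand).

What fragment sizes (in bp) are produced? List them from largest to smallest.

SpeI sites (ACTAGT) start at positions 48, 84, 122.
SpeI cuts after the first base of each site, so after positions 48, 84, 122.
Linear molecule, 3 cuts → 4 fragments:
  1–48 → 48 bp
  49–84 → 36 bp
  85–122 → 38 bp
  123–132 → 10 bp
Sorted largest to smallest: 48, 38, 36, 10 bp.

48, 38, 36, 10 bp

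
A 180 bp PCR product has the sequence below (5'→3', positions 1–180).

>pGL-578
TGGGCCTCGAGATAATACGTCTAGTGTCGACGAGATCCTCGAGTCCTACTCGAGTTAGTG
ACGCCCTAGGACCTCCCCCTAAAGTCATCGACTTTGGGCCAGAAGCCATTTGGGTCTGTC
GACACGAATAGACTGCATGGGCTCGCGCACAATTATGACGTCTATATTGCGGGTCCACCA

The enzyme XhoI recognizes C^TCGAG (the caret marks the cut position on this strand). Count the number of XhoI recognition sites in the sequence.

CTCGAG occurs starting at positions 6, 38, 49.
XhoI cuts at 3 sites.

3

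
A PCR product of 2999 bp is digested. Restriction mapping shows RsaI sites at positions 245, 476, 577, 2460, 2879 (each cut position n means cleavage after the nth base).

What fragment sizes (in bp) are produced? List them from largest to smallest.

Linear molecule, 5 cuts → 6 fragments:
  245 − 0 = 245 bp
  476 − 245 = 231 bp
  577 − 476 = 101 bp
  2460 − 577 = 1883 bp
  2879 − 2460 = 419 bp
  2999 − 2879 = 120 bp
Sorted largest to smallest: 1883, 419, 245, 231, 120, 101 bp.

1883, 419, 245, 231, 120, 101 bp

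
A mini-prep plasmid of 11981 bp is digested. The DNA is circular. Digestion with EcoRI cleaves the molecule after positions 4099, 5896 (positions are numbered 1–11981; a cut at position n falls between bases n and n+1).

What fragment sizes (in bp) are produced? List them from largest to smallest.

10184, 1797 bp

Circular molecule, 2 cuts → 2 fragments:
  5896 − 4099 = 1797 bp
  wrap: 11981 − 5896 + 4099 = 10184 bp
Sorted largest to smallest: 10184, 1797 bp.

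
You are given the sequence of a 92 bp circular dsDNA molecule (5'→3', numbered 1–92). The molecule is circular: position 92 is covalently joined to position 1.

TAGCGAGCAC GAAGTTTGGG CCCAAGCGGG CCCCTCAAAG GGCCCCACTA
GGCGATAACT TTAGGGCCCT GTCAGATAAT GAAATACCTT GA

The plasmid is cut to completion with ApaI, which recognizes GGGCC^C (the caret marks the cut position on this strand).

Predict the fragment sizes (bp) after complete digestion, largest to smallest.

ApaI sites (GGGCCC) start at positions 18, 28, 40, 64.
ApaI cuts after base 5 of each site (before the last base), so after positions 22, 32, 44, 68.
Circular molecule, 4 cuts → 4 fragments:
  23–32 → 10 bp
  33–44 → 12 bp
  45–68 → 24 bp
  69–92 then 1–22 → 24 + 22 = 46 bp
Sorted largest to smallest: 46, 24, 12, 10 bp.

46, 24, 12, 10 bp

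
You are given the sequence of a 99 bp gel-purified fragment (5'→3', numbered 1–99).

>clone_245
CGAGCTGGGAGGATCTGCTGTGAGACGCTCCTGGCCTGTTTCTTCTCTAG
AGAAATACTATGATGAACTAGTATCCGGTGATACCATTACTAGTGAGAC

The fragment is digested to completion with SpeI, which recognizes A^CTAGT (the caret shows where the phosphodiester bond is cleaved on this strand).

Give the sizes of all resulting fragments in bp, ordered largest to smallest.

SpeI sites (ACTAGT) start at positions 67, 89.
SpeI cuts after the first base of each site, so after positions 67, 89.
Linear molecule, 2 cuts → 3 fragments:
  1–67 → 67 bp
  68–89 → 22 bp
  90–99 → 10 bp
Sorted largest to smallest: 67, 22, 10 bp.

67, 22, 10 bp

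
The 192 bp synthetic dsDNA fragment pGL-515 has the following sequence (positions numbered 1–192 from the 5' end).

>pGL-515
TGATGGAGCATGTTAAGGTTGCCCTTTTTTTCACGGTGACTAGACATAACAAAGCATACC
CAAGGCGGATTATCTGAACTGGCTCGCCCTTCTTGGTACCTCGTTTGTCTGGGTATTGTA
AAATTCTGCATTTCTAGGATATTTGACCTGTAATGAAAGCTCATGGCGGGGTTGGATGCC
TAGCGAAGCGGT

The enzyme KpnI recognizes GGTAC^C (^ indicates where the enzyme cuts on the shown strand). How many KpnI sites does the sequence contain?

GGTACC occurs starting at position 95.
KpnI cuts at 1 site.

1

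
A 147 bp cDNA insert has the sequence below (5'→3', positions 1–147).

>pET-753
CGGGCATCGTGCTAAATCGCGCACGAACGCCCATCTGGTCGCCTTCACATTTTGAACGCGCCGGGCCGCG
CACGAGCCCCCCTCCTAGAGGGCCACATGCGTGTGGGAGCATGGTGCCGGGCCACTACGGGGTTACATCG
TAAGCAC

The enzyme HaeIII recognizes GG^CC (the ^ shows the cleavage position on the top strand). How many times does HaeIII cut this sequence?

3

GGCC occurs starting at positions 64, 91, 120.
HaeIII cuts at 3 sites.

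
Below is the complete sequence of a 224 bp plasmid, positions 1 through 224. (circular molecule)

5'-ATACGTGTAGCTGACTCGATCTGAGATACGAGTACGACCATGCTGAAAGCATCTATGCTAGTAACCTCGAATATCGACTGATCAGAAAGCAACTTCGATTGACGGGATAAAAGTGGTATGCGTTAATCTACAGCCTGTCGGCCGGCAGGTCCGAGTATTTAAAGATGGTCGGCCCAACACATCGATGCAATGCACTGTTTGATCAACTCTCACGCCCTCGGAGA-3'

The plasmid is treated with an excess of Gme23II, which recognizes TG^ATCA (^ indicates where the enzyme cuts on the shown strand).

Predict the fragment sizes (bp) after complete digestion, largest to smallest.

Gme23II sites (TGATCA) start at positions 79, 200.
Gme23II cuts after base 2 of each site, so after positions 80, 201.
Circular molecule, 2 cuts → 2 fragments:
  81–201 → 121 bp
  202–224 then 1–80 → 23 + 80 = 103 bp
Sorted largest to smallest: 121, 103 bp.

121, 103 bp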